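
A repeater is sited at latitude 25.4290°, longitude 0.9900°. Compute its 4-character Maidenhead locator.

Add 180° to longitude and 90° to latitude: 180.99, 115.43.
Field: lon ⌊180.99/20⌋ = 9 → J; lat ⌊115.43/10⌋ = 11 → L.
Square: lon ⌊0.99/2⌋ = 0; lat ⌊5.43/1⌋ = 5.

JL05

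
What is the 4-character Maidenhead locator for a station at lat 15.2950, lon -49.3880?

GK55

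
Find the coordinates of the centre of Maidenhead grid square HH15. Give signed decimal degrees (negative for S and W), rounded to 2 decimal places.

-14.50, -37.00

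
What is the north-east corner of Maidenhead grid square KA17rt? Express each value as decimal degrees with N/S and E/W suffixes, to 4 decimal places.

Field K=10, A=0: +10·20° lon, +0·10° lat → SW at lon 20°, lat -90°.
Square 1, 7: +1·2° lon, +7·1° lat → SW at lon 22°, lat -83°.
Subsquare r=17, t=19: +17·0.0833333° lon, +19·0.0416667° lat → SW at lon 23.4167°, lat -82.2083°.
Cell spans 0.0833333° lon × 0.0416667° lat. NE corner is SW corner plus one full cell.
latitude 82.1667° S, longitude 23.5000° E.

82.1667° S, 23.5000° E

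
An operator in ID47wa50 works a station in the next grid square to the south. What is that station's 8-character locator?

Latitude extended square 0; −1 → -1, wraps to 9, carry into subsquare.
Latitude subsquare a = 0; −1 → -1, wraps to 23 = x, carry into square.
Latitude square 7; −1 → 6.
The longitude characters are unchanged.

ID46wx59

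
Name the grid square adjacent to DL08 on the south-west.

CL97

Longitude square 0; −1 → -1, wraps to 9, carry into field.
Longitude field D = 3; −1 → 2 = C.
Latitude square 8; −1 → 7.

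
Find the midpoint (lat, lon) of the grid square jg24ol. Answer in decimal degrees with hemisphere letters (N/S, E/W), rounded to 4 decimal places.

25.5208° S, 5.2083° E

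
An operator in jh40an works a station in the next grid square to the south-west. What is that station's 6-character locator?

Longitude subsquare a = 0; −1 → -1, wraps to 23 = x, carry into square.
Longitude square 4; −1 → 3.
Latitude subsquare n = 13; −1 → 12 = m.

JH30xm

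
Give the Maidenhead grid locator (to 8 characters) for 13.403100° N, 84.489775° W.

Offset from 180°W / 90°S: lon 95.51023°, lat 103.40310°.
Field: 95.51023/20 → 4 → E, 103.40310/10 → 10 → K; chars EK.
Square: 15.51023/2 → 7, 3.40310/1 → 3; chars 73.
Subsquare: 1.51023/0.0833333 → 18 → s, 0.40310/0.0416667 → 9 → j; chars sj.
Extended square: 0.01023/0.00833333 → 1, 0.02810/0.00416667 → 6; chars 16.

EK73sj16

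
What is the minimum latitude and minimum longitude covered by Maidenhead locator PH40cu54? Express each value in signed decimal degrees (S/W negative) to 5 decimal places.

Field P=15, H=7: +15·20° lon, +7·10° lat → SW at lon 120°, lat -20°.
Square 4, 0: +4·2° lon, +0·1° lat → SW at lon 128°, lat -20°.
Subsquare c=2, u=20: +2·0.0833333° lon, +20·0.0416667° lat → SW at lon 128.167°, lat -19.1667°.
Extended square 5, 4: +5·0.00833333° lon, +4·0.00416667° lat → SW at lon 128.208°, lat -19.15°.
latitude -19.15000, longitude 128.20833.

-19.15000, 128.20833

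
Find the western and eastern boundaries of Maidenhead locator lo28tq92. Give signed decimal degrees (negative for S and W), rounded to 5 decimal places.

45.65833, 45.66667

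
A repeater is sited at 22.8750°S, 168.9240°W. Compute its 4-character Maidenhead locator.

AG57

Add 180° to longitude and 90° to latitude: 11.08, 67.12.
Field: lon ⌊11.08/20⌋ = 0 → A; lat ⌊67.12/10⌋ = 6 → G.
Square: lon ⌊11.08/2⌋ = 5; lat ⌊7.12/1⌋ = 7.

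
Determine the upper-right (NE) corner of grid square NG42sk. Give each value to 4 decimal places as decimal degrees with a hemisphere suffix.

27.5417° S, 89.5833° E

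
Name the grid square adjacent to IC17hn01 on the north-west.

Longitude extended square 0; −1 → -1, wraps to 9, carry into subsquare.
Longitude subsquare h = 7; −1 → 6 = g.
Latitude extended square 1; +1 → 2.

IC17gn92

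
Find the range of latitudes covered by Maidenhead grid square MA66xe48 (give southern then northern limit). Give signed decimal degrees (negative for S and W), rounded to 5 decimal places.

-83.80000, -83.79583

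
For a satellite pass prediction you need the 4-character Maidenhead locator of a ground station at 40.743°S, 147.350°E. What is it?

Offset from 180°W / 90°S: lon 327.35°, lat 49.26°.
Field: 327.35/20 → 16 → Q, 49.26/10 → 4 → E; chars QE.
Square: 7.35/2 → 3, 9.26/1 → 9; chars 39.

QE39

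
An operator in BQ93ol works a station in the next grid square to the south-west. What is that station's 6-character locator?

Longitude subsquare o = 14; −1 → 13 = n.
Latitude subsquare l = 11; −1 → 10 = k.

BQ93nk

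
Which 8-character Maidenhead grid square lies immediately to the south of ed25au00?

ED25at09

Latitude extended square 0; −1 → -1, wraps to 9, carry into subsquare.
Latitude subsquare u = 20; −1 → 19 = t.
The longitude characters are unchanged.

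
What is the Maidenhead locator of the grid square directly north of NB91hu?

NB91hv

Latitude subsquare u = 20; +1 → 21 = v.
The longitude characters are unchanged.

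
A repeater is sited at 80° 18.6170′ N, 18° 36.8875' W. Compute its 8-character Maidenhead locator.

Shift to the Maidenhead origin (180°W, 90°S): lon 161.38521, lat 170.31028.
Field: 161.38521/20 → 8 → I, 170.31028/10 → 17 → R; chars IR.
Square: 1.38521/2 → 0, 0.31028/1 → 0; chars 00.
Subsquare: 1.38521/0.0833333 → 16 → q, 0.31028/0.0416667 → 7 → h; chars qh.
Extended square: 0.05188/0.00833333 → 6, 0.01862/0.00416667 → 4; chars 64.

IR00qh64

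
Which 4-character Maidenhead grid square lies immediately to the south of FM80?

Latitude square 0; −1 → -1, wraps to 9, carry into field.
Latitude field M = 12; −1 → 11 = L.
The longitude characters are unchanged.

FL89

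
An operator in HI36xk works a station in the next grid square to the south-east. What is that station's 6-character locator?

HI46aj

Longitude subsquare x = 23; +1 → 24, wraps to 0 = a, carry into square.
Longitude square 3; +1 → 4.
Latitude subsquare k = 10; −1 → 9 = j.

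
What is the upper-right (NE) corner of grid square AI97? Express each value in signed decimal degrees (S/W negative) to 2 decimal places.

-2.00, -160.00

Field A=0, I=8: +0·20° lon, +8·10° lat → SW at lon -180°, lat -10°.
Square 9, 7: +9·2° lon, +7·1° lat → SW at lon -162°, lat -3°.
Cell spans 2° lon × 1° lat. NE corner is SW corner plus one full cell.
latitude -2.00, longitude -160.00.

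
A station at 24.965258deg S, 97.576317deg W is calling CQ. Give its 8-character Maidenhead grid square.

Shift to the Maidenhead origin (180°W, 90°S): lon 82.42368, lat 65.03474.
Field: lon ⌊82.42368/20⌋ = 4 → E; lat ⌊65.03474/10⌋ = 6 → G.
Square: lon ⌊2.42368/2⌋ = 1; lat ⌊5.03474/1⌋ = 5.
Subsquare: lon ⌊0.42368/0.0833333⌋ = 5 → f; lat ⌊0.03474/0.0416667⌋ = 0 → a.
Extended square: lon ⌊0.00702/0.00833333⌋ = 0; lat ⌊0.03474/0.00416667⌋ = 8.

EG15fa08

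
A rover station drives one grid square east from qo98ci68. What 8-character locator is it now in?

Longitude extended square 6; +1 → 7.
The latitude characters are unchanged.

QO98ci78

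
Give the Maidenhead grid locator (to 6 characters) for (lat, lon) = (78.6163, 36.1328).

KQ88bo

Add 180° to longitude and 90° to latitude: 216.1328, 168.6163.
Field: lon ⌊216.1328/20⌋ = 10 → K; lat ⌊168.6163/10⌋ = 16 → Q.
Square: lon ⌊16.1328/2⌋ = 8; lat ⌊8.6163/1⌋ = 8.
Subsquare: lon ⌊0.1328/0.0833333⌋ = 1 → b; lat ⌊0.6163/0.0416667⌋ = 14 → o.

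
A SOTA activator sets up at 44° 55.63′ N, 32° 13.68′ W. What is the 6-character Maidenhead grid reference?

Shift to the Maidenhead origin (180°W, 90°S): lon 147.7720, lat 134.9272.
Field: lon ⌊147.7720/20⌋ = 7 → H; lat ⌊134.9272/10⌋ = 13 → N.
Square: lon ⌊7.7720/2⌋ = 3; lat ⌊4.9272/1⌋ = 4.
Subsquare: lon ⌊1.7720/0.0833333⌋ = 21 → v; lat ⌊0.9272/0.0416667⌋ = 22 → w.

HN34vw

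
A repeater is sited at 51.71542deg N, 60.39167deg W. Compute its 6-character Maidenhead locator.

Offset from 180°W / 90°S: lon 119.6083°, lat 141.7154°.
Field: 119.6083/20 → 5 → F, 141.7154/10 → 14 → O; chars FO.
Square: 19.6083/2 → 9, 1.7154/1 → 1; chars 91.
Subsquare: 1.6083/0.0833333 → 19 → t, 0.7154/0.0416667 → 17 → r; chars tr.

FO91tr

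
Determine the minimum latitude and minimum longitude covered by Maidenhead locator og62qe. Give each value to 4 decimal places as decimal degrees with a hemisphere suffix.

Field O=14, G=6: +14·20° lon, +6·10° lat → SW at lon 100°, lat -30°.
Square 6, 2: +6·2° lon, +2·1° lat → SW at lon 112°, lat -28°.
Subsquare q=16, e=4: +16·0.0833333° lon, +4·0.0416667° lat → SW at lon 113.333°, lat -27.8333°.
latitude 27.8333° S, longitude 113.3333° E.

27.8333° S, 113.3333° E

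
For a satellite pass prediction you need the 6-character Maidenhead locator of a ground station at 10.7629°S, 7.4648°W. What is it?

Offset from 180°W / 90°S: lon 172.5352°, lat 79.2371°.
Field (20°×10°, letters A–R): lon ⌊172.5352/20⌋ = 8 → I; lat ⌊79.2371/10⌋ = 7 → H.
Square (2°×1°, digits 0–9): lon ⌊12.5352/2⌋ = 6; lat ⌊9.2371/1⌋ = 9.
Subsquare (5′×2.5′, letters a–x): lon ⌊0.5352/0.0833333⌋ = 6 → g; lat ⌊0.2371/0.0416667⌋ = 5 → f.

IH69gf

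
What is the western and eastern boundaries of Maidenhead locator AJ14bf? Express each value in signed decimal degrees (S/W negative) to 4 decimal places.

Field A=0, J=9: +0·20° lon, +9·10° lat → SW at lon -180°, lat 0°.
Square 1, 4: +1·2° lon, +4·1° lat → SW at lon -178°, lat 4°.
Subsquare b=1, f=5: +1·0.0833333° lon, +5·0.0416667° lat → SW at lon -177.917°, lat 4.20833°.
Cell spans 0.0833333° lon × 0.0416667° lat.
west -177.9167, east -177.8333.

-177.9167, -177.8333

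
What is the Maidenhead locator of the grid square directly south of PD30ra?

PC39rx

Latitude subsquare a = 0; −1 → -1, wraps to 23 = x, carry into square.
Latitude square 0; −1 → -1, wraps to 9, carry into field.
Latitude field D = 3; −1 → 2 = C.
The longitude characters are unchanged.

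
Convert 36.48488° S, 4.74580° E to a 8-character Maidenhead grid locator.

Offset from 180°W / 90°S: lon 184.74580°, lat 53.51512°.
Field: 184.74580/20 → 9 → J, 53.51512/10 → 5 → F; chars JF.
Square: 4.74580/2 → 2, 3.51512/1 → 3; chars 23.
Subsquare: 0.74580/0.0833333 → 8 → i, 0.51512/0.0416667 → 12 → m; chars im.
Extended square: 0.07913/0.00833333 → 9, 0.01512/0.00416667 → 3; chars 93.

JF23im93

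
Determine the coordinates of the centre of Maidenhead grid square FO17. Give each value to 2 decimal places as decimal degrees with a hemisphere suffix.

Field F=5, O=14: +5·20° lon, +14·10° lat → SW at lon -80°, lat 50°.
Square 1, 7: +1·2° lon, +7·1° lat → SW at lon -78°, lat 57°.
Cell spans 2° lon × 1° lat. Centre is SW corner plus half of each.
latitude 57.50° N, longitude 77.00° W.

57.50° N, 77.00° W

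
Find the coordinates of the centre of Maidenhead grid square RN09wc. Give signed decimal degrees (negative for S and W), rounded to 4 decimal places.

49.1042, 161.8750

Field R=17, N=13: +17·20° lon, +13·10° lat → SW at lon 160°, lat 40°.
Square 0, 9: +0·2° lon, +9·1° lat → SW at lon 160°, lat 49°.
Subsquare w=22, c=2: +22·0.0833333° lon, +2·0.0416667° lat → SW at lon 161.833°, lat 49.0833°.
Cell spans 0.0833333° lon × 0.0416667° lat. Centre is SW corner plus half of each.
latitude 49.1042, longitude 161.8750.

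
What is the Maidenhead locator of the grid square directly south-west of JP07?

Longitude square 0; −1 → -1, wraps to 9, carry into field.
Longitude field J = 9; −1 → 8 = I.
Latitude square 7; −1 → 6.

IP96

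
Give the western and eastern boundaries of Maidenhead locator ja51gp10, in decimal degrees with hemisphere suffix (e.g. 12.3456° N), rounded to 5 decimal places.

Field J=9, A=0: +9·20° lon, +0·10° lat → SW at lon 0°, lat -90°.
Square 5, 1: +5·2° lon, +1·1° lat → SW at lon 10°, lat -89°.
Subsquare g=6, p=15: +6·0.0833333° lon, +15·0.0416667° lat → SW at lon 10.5°, lat -88.375°.
Extended square 1, 0: +1·0.00833333° lon, +0·0.00416667° lat → SW at lon 10.5083°, lat -88.375°.
Cell spans 0.00833333° lon × 0.00416667° lat.
west 10.50833° E, east 10.51667° E.

10.50833° E, 10.51667° E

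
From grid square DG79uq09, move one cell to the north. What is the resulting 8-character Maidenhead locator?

Latitude extended square 9; +1 → 10, wraps to 0, carry into subsquare.
Latitude subsquare q = 16; +1 → 17 = r.
The longitude characters are unchanged.

DG79ur00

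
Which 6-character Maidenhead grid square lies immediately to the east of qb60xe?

QB70ae

Longitude subsquare x = 23; +1 → 24, wraps to 0 = a, carry into square.
Longitude square 6; +1 → 7.
The latitude characters are unchanged.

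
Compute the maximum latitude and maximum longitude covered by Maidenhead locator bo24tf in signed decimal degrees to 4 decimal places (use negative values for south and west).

54.2500, -154.3333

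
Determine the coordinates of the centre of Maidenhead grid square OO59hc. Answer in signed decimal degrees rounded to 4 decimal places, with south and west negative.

Field O=14, O=14: +14·20° lon, +14·10° lat → SW at lon 100°, lat 50°.
Square 5, 9: +5·2° lon, +9·1° lat → SW at lon 110°, lat 59°.
Subsquare h=7, c=2: +7·0.0833333° lon, +2·0.0416667° lat → SW at lon 110.583°, lat 59.0833°.
Cell spans 0.0833333° lon × 0.0416667° lat. Centre is SW corner plus half of each.
latitude 59.1042, longitude 110.6250.

59.1042, 110.6250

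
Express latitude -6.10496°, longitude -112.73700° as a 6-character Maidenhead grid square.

DI33pv

Offset from 180°W / 90°S: lon 67.2630°, lat 83.8950°.
Field (20°×10°, letters A–R): lon ⌊67.2630/20⌋ = 3 → D; lat ⌊83.8950/10⌋ = 8 → I.
Square (2°×1°, digits 0–9): lon ⌊7.2630/2⌋ = 3; lat ⌊3.8950/1⌋ = 3.
Subsquare (5′×2.5′, letters a–x): lon ⌊1.2630/0.0833333⌋ = 15 → p; lat ⌊0.8950/0.0416667⌋ = 21 → v.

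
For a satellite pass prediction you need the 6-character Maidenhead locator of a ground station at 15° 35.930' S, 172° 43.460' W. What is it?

AH34pj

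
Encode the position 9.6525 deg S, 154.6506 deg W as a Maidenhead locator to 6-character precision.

BI20qi

Add 180° to longitude and 90° to latitude: 25.3494, 80.3475.
Field: lon ⌊25.3494/20⌋ = 1 → B; lat ⌊80.3475/10⌋ = 8 → I.
Square: lon ⌊5.3494/2⌋ = 2; lat ⌊0.3475/1⌋ = 0.
Subsquare: lon ⌊1.3494/0.0833333⌋ = 16 → q; lat ⌊0.3475/0.0416667⌋ = 8 → i.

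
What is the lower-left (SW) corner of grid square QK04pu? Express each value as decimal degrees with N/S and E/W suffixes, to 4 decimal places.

Field Q=16, K=10: +16·20° lon, +10·10° lat → SW at lon 140°, lat 10°.
Square 0, 4: +0·2° lon, +4·1° lat → SW at lon 140°, lat 14°.
Subsquare p=15, u=20: +15·0.0833333° lon, +20·0.0416667° lat → SW at lon 141.25°, lat 14.8333°.
latitude 14.8333° N, longitude 141.2500° E.

14.8333° N, 141.2500° E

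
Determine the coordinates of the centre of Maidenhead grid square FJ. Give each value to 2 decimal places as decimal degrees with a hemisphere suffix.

5.00° N, 70.00° W

Field F=5, J=9: +5·20° lon, +9·10° lat → SW at lon -80°, lat 0°.
Cell spans 20° lon × 10° lat. Centre is SW corner plus half of each.
latitude 5.00° N, longitude 70.00° W.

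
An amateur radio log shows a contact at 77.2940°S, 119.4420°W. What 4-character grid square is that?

DB02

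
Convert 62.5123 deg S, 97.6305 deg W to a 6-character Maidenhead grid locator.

EC17el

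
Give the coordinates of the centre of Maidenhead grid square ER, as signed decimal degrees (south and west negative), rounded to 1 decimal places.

85.0, -90.0

Field E=4, R=17: +4·20° lon, +17·10° lat → SW at lon -100°, lat 80°.
Cell spans 20° lon × 10° lat. Centre is SW corner plus half of each.
latitude 85.0, longitude -90.0.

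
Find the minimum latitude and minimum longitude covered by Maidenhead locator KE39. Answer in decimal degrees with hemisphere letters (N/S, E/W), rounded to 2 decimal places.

Field K=10, E=4: +10·20° lon, +4·10° lat → SW at lon 20°, lat -50°.
Square 3, 9: +3·2° lon, +9·1° lat → SW at lon 26°, lat -41°.
latitude 41.00° S, longitude 26.00° E.

41.00° S, 26.00° E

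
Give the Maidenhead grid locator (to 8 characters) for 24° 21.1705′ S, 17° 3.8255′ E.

JG85mp75

Add 180° to longitude and 90° to latitude: 197.06376, 65.64716.
Field: 197.06376/20 → 9 → J, 65.64716/10 → 6 → G; chars JG.
Square: 17.06376/2 → 8, 5.64716/1 → 5; chars 85.
Subsquare: 1.06376/0.0833333 → 12 → m, 0.64716/0.0416667 → 15 → p; chars mp.
Extended square: 0.06376/0.00833333 → 7, 0.02216/0.00416667 → 5; chars 75.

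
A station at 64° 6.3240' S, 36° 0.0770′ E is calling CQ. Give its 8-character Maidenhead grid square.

KC85av04

Shift to the Maidenhead origin (180°W, 90°S): lon 216.00128, lat 25.89460.
Field: 216.00128/20 → 10 → K, 25.89460/10 → 2 → C; chars KC.
Square: 16.00128/2 → 8, 5.89460/1 → 5; chars 85.
Subsquare: 0.00128/0.0833333 → 0 → a, 0.89460/0.0416667 → 21 → v; chars av.
Extended square: 0.00128/0.00833333 → 0, 0.01960/0.00416667 → 4; chars 04.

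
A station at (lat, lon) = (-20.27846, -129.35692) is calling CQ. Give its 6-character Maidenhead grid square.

CG59hr

Offset from 180°W / 90°S: lon 50.6431°, lat 69.7215°.
Field: lon ⌊50.6431/20⌋ = 2 → C; lat ⌊69.7215/10⌋ = 6 → G.
Square: lon ⌊10.6431/2⌋ = 5; lat ⌊9.7215/1⌋ = 9.
Subsquare: lon ⌊0.6431/0.0833333⌋ = 7 → h; lat ⌊0.7215/0.0416667⌋ = 17 → r.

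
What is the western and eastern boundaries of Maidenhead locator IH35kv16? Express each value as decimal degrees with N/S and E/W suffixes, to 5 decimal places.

Field I=8, H=7: +8·20° lon, +7·10° lat → SW at lon -20°, lat -20°.
Square 3, 5: +3·2° lon, +5·1° lat → SW at lon -14°, lat -15°.
Subsquare k=10, v=21: +10·0.0833333° lon, +21·0.0416667° lat → SW at lon -13.1667°, lat -14.125°.
Extended square 1, 6: +1·0.00833333° lon, +6·0.00416667° lat → SW at lon -13.1583°, lat -14.1°.
Cell spans 0.00833333° lon × 0.00416667° lat.
west 13.15833° W, east 13.15000° W.

13.15833° W, 13.15000° W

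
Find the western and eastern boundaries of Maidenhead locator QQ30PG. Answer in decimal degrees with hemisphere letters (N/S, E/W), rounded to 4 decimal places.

147.2500° E, 147.3333° E

Field Q=16, Q=16: +16·20° lon, +16·10° lat → SW at lon 140°, lat 70°.
Square 3, 0: +3·2° lon, +0·1° lat → SW at lon 146°, lat 70°.
Subsquare p=15, g=6: +15·0.0833333° lon, +6·0.0416667° lat → SW at lon 147.25°, lat 70.25°.
Cell spans 0.0833333° lon × 0.0416667° lat.
west 147.2500° E, east 147.3333° E.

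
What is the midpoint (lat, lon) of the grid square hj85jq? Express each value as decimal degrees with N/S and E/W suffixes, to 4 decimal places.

5.6875° N, 23.2083° W

Field H=7, J=9: +7·20° lon, +9·10° lat → SW at lon -40°, lat 0°.
Square 8, 5: +8·2° lon, +5·1° lat → SW at lon -24°, lat 5°.
Subsquare j=9, q=16: +9·0.0833333° lon, +16·0.0416667° lat → SW at lon -23.25°, lat 5.66667°.
Cell spans 0.0833333° lon × 0.0416667° lat. Centre is SW corner plus half of each.
latitude 5.6875° N, longitude 23.2083° W.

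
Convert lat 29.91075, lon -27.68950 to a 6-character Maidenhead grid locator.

HL69dv

Add 180° to longitude and 90° to latitude: 152.3105, 119.9108.
Field: lon ⌊152.3105/20⌋ = 7 → H; lat ⌊119.9108/10⌋ = 11 → L.
Square: lon ⌊12.3105/2⌋ = 6; lat ⌊9.9108/1⌋ = 9.
Subsquare: lon ⌊0.3105/0.0833333⌋ = 3 → d; lat ⌊0.9108/0.0416667⌋ = 21 → v.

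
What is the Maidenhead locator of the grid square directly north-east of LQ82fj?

LQ82gk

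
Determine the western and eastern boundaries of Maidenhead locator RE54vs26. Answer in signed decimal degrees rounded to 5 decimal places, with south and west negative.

171.76667, 171.77500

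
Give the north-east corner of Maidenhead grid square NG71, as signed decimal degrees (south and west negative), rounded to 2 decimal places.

-28.00, 96.00

Field N=13, G=6: +13·20° lon, +6·10° lat → SW at lon 80°, lat -30°.
Square 7, 1: +7·2° lon, +1·1° lat → SW at lon 94°, lat -29°.
Cell spans 2° lon × 1° lat. NE corner is SW corner plus one full cell.
latitude -28.00, longitude 96.00.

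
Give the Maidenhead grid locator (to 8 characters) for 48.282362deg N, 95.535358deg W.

Offset from 180°W / 90°S: lon 84.46464°, lat 138.28236°.
Field: 84.46464/20 → 4 → E, 138.28236/10 → 13 → N; chars EN.
Square: 4.46464/2 → 2, 8.28236/1 → 8; chars 28.
Subsquare: 0.46464/0.0833333 → 5 → f, 0.28236/0.0416667 → 6 → g; chars fg.
Extended square: 0.04798/0.00833333 → 5, 0.03236/0.00416667 → 7; chars 57.

EN28fg57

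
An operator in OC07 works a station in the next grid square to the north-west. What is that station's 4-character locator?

Longitude square 0; −1 → -1, wraps to 9, carry into field.
Longitude field O = 14; −1 → 13 = N.
Latitude square 7; +1 → 8.

NC98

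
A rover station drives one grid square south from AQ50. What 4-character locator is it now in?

Latitude square 0; −1 → -1, wraps to 9, carry into field.
Latitude field Q = 16; −1 → 15 = P.
The longitude characters are unchanged.

AP59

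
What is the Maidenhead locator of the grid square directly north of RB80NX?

Latitude subsquare x = 23; +1 → 24, wraps to 0 = a, carry into square.
Latitude square 0; +1 → 1.
The longitude characters are unchanged.

RB81na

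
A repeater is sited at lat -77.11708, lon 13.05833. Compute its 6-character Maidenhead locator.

JB62mv

Add 180° to longitude and 90° to latitude: 193.0583, 12.8829.
Field (20°×10°, letters A–R): 193.0583/20 → 9 → J, 12.8829/10 → 1 → B; chars JB.
Square (2°×1°, digits 0–9): 13.0583/2 → 6, 2.8829/1 → 2; chars 62.
Subsquare (5′×2.5′, letters a–x): 1.0583/0.0833333 → 12 → m, 0.8829/0.0416667 → 21 → v; chars mv.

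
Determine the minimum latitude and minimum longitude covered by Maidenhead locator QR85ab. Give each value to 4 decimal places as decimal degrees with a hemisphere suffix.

85.0417° N, 156.0000° E

Field Q=16, R=17: +16·20° lon, +17·10° lat → SW at lon 140°, lat 80°.
Square 8, 5: +8·2° lon, +5·1° lat → SW at lon 156°, lat 85°.
Subsquare a=0, b=1: +0·0.0833333° lon, +1·0.0416667° lat → SW at lon 156°, lat 85.0417°.
latitude 85.0417° N, longitude 156.0000° E.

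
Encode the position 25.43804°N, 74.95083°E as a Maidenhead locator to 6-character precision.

Shift to the Maidenhead origin (180°W, 90°S): lon 254.9508, lat 115.4380.
Field: lon ⌊254.9508/20⌋ = 12 → M; lat ⌊115.4380/10⌋ = 11 → L.
Square: lon ⌊14.9508/2⌋ = 7; lat ⌊5.4380/1⌋ = 5.
Subsquare: lon ⌊0.9508/0.0833333⌋ = 11 → l; lat ⌊0.4380/0.0416667⌋ = 10 → k.

ML75lk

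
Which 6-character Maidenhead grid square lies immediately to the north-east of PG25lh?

PG25mi

Longitude subsquare l = 11; +1 → 12 = m.
Latitude subsquare h = 7; +1 → 8 = i.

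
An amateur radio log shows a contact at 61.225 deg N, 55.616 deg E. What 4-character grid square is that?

Add 180° to longitude and 90° to latitude: 235.62, 151.22.
Field: lon ⌊235.62/20⌋ = 11 → L; lat ⌊151.22/10⌋ = 15 → P.
Square: lon ⌊15.62/2⌋ = 7; lat ⌊1.22/1⌋ = 1.

LP71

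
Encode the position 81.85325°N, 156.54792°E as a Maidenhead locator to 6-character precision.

QR81gu

Shift to the Maidenhead origin (180°W, 90°S): lon 336.5479, lat 171.8533.
Field (20°×10°, letters A–R): lon ⌊336.5479/20⌋ = 16 → Q; lat ⌊171.8533/10⌋ = 17 → R.
Square (2°×1°, digits 0–9): lon ⌊16.5479/2⌋ = 8; lat ⌊1.8533/1⌋ = 1.
Subsquare (5′×2.5′, letters a–x): lon ⌊0.5479/0.0833333⌋ = 6 → g; lat ⌊0.8533/0.0416667⌋ = 20 → u.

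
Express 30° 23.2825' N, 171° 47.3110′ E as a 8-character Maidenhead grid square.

Offset from 180°W / 90°S: lon 351.78852°, lat 120.38804°.
Field: lon ⌊351.78852/20⌋ = 17 → R; lat ⌊120.38804/10⌋ = 12 → M.
Square: lon ⌊11.78852/2⌋ = 5; lat ⌊0.38804/1⌋ = 0.
Subsquare: lon ⌊1.78852/0.0833333⌋ = 21 → v; lat ⌊0.38804/0.0416667⌋ = 9 → j.
Extended square: lon ⌊0.03852/0.00833333⌋ = 4; lat ⌊0.01304/0.00416667⌋ = 3.

RM50vj43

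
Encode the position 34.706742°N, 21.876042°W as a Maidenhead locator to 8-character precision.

HM94bq49

Offset from 180°W / 90°S: lon 158.12396°, lat 124.70674°.
Field (20°×10°, letters A–R): lon ⌊158.12396/20⌋ = 7 → H; lat ⌊124.70674/10⌋ = 12 → M.
Square (2°×1°, digits 0–9): lon ⌊18.12396/2⌋ = 9; lat ⌊4.70674/1⌋ = 4.
Subsquare (5′×2.5′, letters a–x): lon ⌊0.12396/0.0833333⌋ = 1 → b; lat ⌊0.70674/0.0416667⌋ = 16 → q.
Extended square (30″×15″, digits 0–9): lon ⌊0.04062/0.00833333⌋ = 4; lat ⌊0.04008/0.00416667⌋ = 9.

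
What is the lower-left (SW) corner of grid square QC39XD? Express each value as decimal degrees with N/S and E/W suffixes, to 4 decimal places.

60.8750° S, 147.9167° E

Field Q=16, C=2: +16·20° lon, +2·10° lat → SW at lon 140°, lat -70°.
Square 3, 9: +3·2° lon, +9·1° lat → SW at lon 146°, lat -61°.
Subsquare x=23, d=3: +23·0.0833333° lon, +3·0.0416667° lat → SW at lon 147.917°, lat -60.875°.
latitude 60.8750° S, longitude 147.9167° E.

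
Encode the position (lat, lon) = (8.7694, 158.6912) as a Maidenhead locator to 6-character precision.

QJ98is

Shift to the Maidenhead origin (180°W, 90°S): lon 338.6912, lat 98.7694.
Field: 338.6912/20 → 16 → Q, 98.7694/10 → 9 → J; chars QJ.
Square: 18.6912/2 → 9, 8.7694/1 → 8; chars 98.
Subsquare: 0.6912/0.0833333 → 8 → i, 0.7694/0.0416667 → 18 → s; chars is.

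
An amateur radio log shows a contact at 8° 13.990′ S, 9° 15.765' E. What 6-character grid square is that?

JI41ps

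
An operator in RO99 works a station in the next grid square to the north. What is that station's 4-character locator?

RP90

Latitude square 9; +1 → 10, wraps to 0, carry into field.
Latitude field O = 14; +1 → 15 = P.
The longitude characters are unchanged.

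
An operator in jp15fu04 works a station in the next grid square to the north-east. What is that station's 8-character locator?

Longitude extended square 0; +1 → 1.
Latitude extended square 4; +1 → 5.

JP15fu15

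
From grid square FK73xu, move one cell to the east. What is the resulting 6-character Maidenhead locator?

Longitude subsquare x = 23; +1 → 24, wraps to 0 = a, carry into square.
Longitude square 7; +1 → 8.
The latitude characters are unchanged.

FK83au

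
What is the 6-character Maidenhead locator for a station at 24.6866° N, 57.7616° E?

LL84vq

Shift to the Maidenhead origin (180°W, 90°S): lon 237.7616, lat 114.6866.
Field: 237.7616/20 → 11 → L, 114.6866/10 → 11 → L; chars LL.
Square: 17.7616/2 → 8, 4.6866/1 → 4; chars 84.
Subsquare: 1.7616/0.0833333 → 21 → v, 0.6866/0.0416667 → 16 → q; chars vq.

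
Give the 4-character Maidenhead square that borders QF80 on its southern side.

Latitude square 0; −1 → -1, wraps to 9, carry into field.
Latitude field F = 5; −1 → 4 = E.
The longitude characters are unchanged.

QE89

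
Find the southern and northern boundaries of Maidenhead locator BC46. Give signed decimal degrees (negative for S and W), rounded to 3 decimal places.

-64.000, -63.000

Field B=1, C=2: +1·20° lon, +2·10° lat → SW at lon -160°, lat -70°.
Square 4, 6: +4·2° lon, +6·1° lat → SW at lon -152°, lat -64°.
Cell spans 2° lon × 1° lat.
south -64.000, north -63.000.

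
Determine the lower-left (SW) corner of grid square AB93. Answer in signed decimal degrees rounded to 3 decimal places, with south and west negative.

-77.000, -162.000

Field A=0, B=1: +0·20° lon, +1·10° lat → SW at lon -180°, lat -80°.
Square 9, 3: +9·2° lon, +3·1° lat → SW at lon -162°, lat -77°.
latitude -77.000, longitude -162.000.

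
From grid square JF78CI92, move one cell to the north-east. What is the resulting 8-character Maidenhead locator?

Longitude extended square 9; +1 → 10, wraps to 0, carry into subsquare.
Longitude subsquare c = 2; +1 → 3 = d.
Latitude extended square 2; +1 → 3.

JF78di03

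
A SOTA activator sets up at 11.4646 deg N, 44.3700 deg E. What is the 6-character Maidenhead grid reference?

LK21el

Offset from 180°W / 90°S: lon 224.3700°, lat 101.4646°.
Field: lon ⌊224.3700/20⌋ = 11 → L; lat ⌊101.4646/10⌋ = 10 → K.
Square: lon ⌊4.3700/2⌋ = 2; lat ⌊1.4646/1⌋ = 1.
Subsquare: lon ⌊0.3700/0.0833333⌋ = 4 → e; lat ⌊0.4646/0.0416667⌋ = 11 → l.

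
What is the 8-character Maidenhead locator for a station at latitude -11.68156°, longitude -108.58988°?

Add 180° to longitude and 90° to latitude: 71.41012, 78.31844.
Field (20°×10°, letters A–R): 71.41012/20 → 3 → D, 78.31844/10 → 7 → H; chars DH.
Square (2°×1°, digits 0–9): 11.41012/2 → 5, 8.31844/1 → 8; chars 58.
Subsquare (5′×2.5′, letters a–x): 1.41012/0.0833333 → 16 → q, 0.31844/0.0416667 → 7 → h; chars qh.
Extended square (30″×15″, digits 0–9): 0.07679/0.00833333 → 9, 0.02677/0.00416667 → 6; chars 96.

DH58qh96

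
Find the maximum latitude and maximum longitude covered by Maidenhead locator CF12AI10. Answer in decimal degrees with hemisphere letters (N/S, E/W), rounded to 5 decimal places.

37.66250° S, 137.98333° W

Field C=2, F=5: +2·20° lon, +5·10° lat → SW at lon -140°, lat -40°.
Square 1, 2: +1·2° lon, +2·1° lat → SW at lon -138°, lat -38°.
Subsquare a=0, i=8: +0·0.0833333° lon, +8·0.0416667° lat → SW at lon -138°, lat -37.6667°.
Extended square 1, 0: +1·0.00833333° lon, +0·0.00416667° lat → SW at lon -137.992°, lat -37.6667°.
Cell spans 0.00833333° lon × 0.00416667° lat. NE corner is SW corner plus one full cell.
latitude 37.66250° S, longitude 137.98333° W.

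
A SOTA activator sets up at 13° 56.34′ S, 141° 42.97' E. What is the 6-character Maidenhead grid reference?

QH06ub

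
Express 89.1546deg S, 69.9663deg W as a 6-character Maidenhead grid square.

Add 180° to longitude and 90° to latitude: 110.0337, 0.8454.
Field: lon ⌊110.0337/20⌋ = 5 → F; lat ⌊0.8454/10⌋ = 0 → A.
Square: lon ⌊10.0337/2⌋ = 5; lat ⌊0.8454/1⌋ = 0.
Subsquare: lon ⌊0.0337/0.0833333⌋ = 0 → a; lat ⌊0.8454/0.0416667⌋ = 20 → u.

FA50au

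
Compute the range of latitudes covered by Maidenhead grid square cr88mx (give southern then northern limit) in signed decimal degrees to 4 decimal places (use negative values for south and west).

Field C=2, R=17: +2·20° lon, +17·10° lat → SW at lon -140°, lat 80°.
Square 8, 8: +8·2° lon, +8·1° lat → SW at lon -124°, lat 88°.
Subsquare m=12, x=23: +12·0.0833333° lon, +23·0.0416667° lat → SW at lon -123°, lat 88.9583°.
Cell spans 0.0833333° lon × 0.0416667° lat.
south 88.9583, north 89.0000.

88.9583, 89.0000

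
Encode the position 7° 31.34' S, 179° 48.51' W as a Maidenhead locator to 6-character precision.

AI02cl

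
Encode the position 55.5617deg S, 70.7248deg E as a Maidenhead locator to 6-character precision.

MD54ik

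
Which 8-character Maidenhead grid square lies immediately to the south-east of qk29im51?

QK29im60

Longitude extended square 5; +1 → 6.
Latitude extended square 1; −1 → 0.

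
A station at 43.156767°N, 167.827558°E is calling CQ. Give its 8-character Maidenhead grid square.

RN33vd97

Offset from 180°W / 90°S: lon 347.82756°, lat 133.15677°.
Field: lon ⌊347.82756/20⌋ = 17 → R; lat ⌊133.15677/10⌋ = 13 → N.
Square: lon ⌊7.82756/2⌋ = 3; lat ⌊3.15677/1⌋ = 3.
Subsquare: lon ⌊1.82756/0.0833333⌋ = 21 → v; lat ⌊0.15677/0.0416667⌋ = 3 → d.
Extended square: lon ⌊0.07756/0.00833333⌋ = 9; lat ⌊0.03177/0.00416667⌋ = 7.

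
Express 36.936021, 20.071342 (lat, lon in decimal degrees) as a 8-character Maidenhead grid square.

KM06aw84

Shift to the Maidenhead origin (180°W, 90°S): lon 200.07134, lat 126.93602.
Field (20°×10°, letters A–R): lon ⌊200.07134/20⌋ = 10 → K; lat ⌊126.93602/10⌋ = 12 → M.
Square (2°×1°, digits 0–9): lon ⌊0.07134/2⌋ = 0; lat ⌊6.93602/1⌋ = 6.
Subsquare (5′×2.5′, letters a–x): lon ⌊0.07134/0.0833333⌋ = 0 → a; lat ⌊0.93602/0.0416667⌋ = 22 → w.
Extended square (30″×15″, digits 0–9): lon ⌊0.07134/0.00833333⌋ = 8; lat ⌊0.01935/0.00416667⌋ = 4.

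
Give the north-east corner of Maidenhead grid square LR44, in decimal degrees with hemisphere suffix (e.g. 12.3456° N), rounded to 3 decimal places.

Field L=11, R=17: +11·20° lon, +17·10° lat → SW at lon 40°, lat 80°.
Square 4, 4: +4·2° lon, +4·1° lat → SW at lon 48°, lat 84°.
Cell spans 2° lon × 1° lat. NE corner is SW corner plus one full cell.
latitude 85.000° N, longitude 50.000° E.

85.000° N, 50.000° E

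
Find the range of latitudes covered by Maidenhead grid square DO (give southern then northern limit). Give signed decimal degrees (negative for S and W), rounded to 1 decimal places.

50.0, 60.0

Field D=3, O=14: +3·20° lon, +14·10° lat → SW at lon -120°, lat 50°.
Cell spans 20° lon × 10° lat.
south 50.0, north 60.0.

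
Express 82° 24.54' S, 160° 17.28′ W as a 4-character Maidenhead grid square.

Shift to the Maidenhead origin (180°W, 90°S): lon 19.71, lat 7.59.
Field: lon ⌊19.71/20⌋ = 0 → A; lat ⌊7.59/10⌋ = 0 → A.
Square: lon ⌊19.71/2⌋ = 9; lat ⌊7.59/1⌋ = 7.

AA97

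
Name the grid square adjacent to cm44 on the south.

Latitude square 4; −1 → 3.
The longitude characters are unchanged.

CM43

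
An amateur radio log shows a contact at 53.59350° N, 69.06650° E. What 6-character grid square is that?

MO43mo

Add 180° to longitude and 90° to latitude: 249.0665, 143.5935.
Field: lon ⌊249.0665/20⌋ = 12 → M; lat ⌊143.5935/10⌋ = 14 → O.
Square: lon ⌊9.0665/2⌋ = 4; lat ⌊3.5935/1⌋ = 3.
Subsquare: lon ⌊1.0665/0.0833333⌋ = 12 → m; lat ⌊0.5935/0.0416667⌋ = 14 → o.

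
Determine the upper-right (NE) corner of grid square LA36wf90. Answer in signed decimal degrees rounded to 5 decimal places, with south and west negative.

-83.78750, 47.91667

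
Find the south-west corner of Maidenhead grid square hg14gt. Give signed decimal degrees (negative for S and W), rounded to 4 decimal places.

-25.2083, -37.5000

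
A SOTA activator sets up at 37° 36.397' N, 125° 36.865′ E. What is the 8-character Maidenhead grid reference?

PM27to35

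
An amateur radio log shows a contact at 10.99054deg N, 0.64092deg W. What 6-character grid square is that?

Add 180° to longitude and 90° to latitude: 179.3591, 100.9905.
Field: lon ⌊179.3591/20⌋ = 8 → I; lat ⌊100.9905/10⌋ = 10 → K.
Square: lon ⌊19.3591/2⌋ = 9; lat ⌊0.9905/1⌋ = 0.
Subsquare: lon ⌊1.3591/0.0833333⌋ = 16 → q; lat ⌊0.9905/0.0416667⌋ = 23 → x.

IK90qx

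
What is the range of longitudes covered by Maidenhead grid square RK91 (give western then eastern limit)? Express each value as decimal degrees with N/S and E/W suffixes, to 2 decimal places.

Field R=17, K=10: +17·20° lon, +10·10° lat → SW at lon 160°, lat 10°.
Square 9, 1: +9·2° lon, +1·1° lat → SW at lon 178°, lat 11°.
Cell spans 2° lon × 1° lat.
west 178.00° E, east 180.00° E.

178.00° E, 180.00° E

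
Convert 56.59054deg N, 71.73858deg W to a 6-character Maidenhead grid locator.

Add 180° to longitude and 90° to latitude: 108.2614, 146.5905.
Field: lon ⌊108.2614/20⌋ = 5 → F; lat ⌊146.5905/10⌋ = 14 → O.
Square: lon ⌊8.2614/2⌋ = 4; lat ⌊6.5905/1⌋ = 6.
Subsquare: lon ⌊0.2614/0.0833333⌋ = 3 → d; lat ⌊0.5905/0.0416667⌋ = 14 → o.

FO46do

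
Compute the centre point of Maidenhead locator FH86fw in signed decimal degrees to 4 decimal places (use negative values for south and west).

-13.0625, -63.5417

Field F=5, H=7: +5·20° lon, +7·10° lat → SW at lon -80°, lat -20°.
Square 8, 6: +8·2° lon, +6·1° lat → SW at lon -64°, lat -14°.
Subsquare f=5, w=22: +5·0.0833333° lon, +22·0.0416667° lat → SW at lon -63.5833°, lat -13.0833°.
Cell spans 0.0833333° lon × 0.0416667° lat. Centre is SW corner plus half of each.
latitude -13.0625, longitude -63.5417.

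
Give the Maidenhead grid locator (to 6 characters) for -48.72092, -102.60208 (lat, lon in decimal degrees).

DE81qg

Shift to the Maidenhead origin (180°W, 90°S): lon 77.3979, lat 41.2791.
Field: lon ⌊77.3979/20⌋ = 3 → D; lat ⌊41.2791/10⌋ = 4 → E.
Square: lon ⌊17.3979/2⌋ = 8; lat ⌊1.2791/1⌋ = 1.
Subsquare: lon ⌊1.3979/0.0833333⌋ = 16 → q; lat ⌊0.2791/0.0416667⌋ = 6 → g.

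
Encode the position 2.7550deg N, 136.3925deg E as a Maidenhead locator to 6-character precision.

Offset from 180°W / 90°S: lon 316.3925°, lat 92.7550°.
Field: lon ⌊316.3925/20⌋ = 15 → P; lat ⌊92.7550/10⌋ = 9 → J.
Square: lon ⌊16.3925/2⌋ = 8; lat ⌊2.7550/1⌋ = 2.
Subsquare: lon ⌊0.3925/0.0833333⌋ = 4 → e; lat ⌊0.7550/0.0416667⌋ = 18 → s.

PJ82es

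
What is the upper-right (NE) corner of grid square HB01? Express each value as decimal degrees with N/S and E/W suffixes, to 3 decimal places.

Field H=7, B=1: +7·20° lon, +1·10° lat → SW at lon -40°, lat -80°.
Square 0, 1: +0·2° lon, +1·1° lat → SW at lon -40°, lat -79°.
Cell spans 2° lon × 1° lat. NE corner is SW corner plus one full cell.
latitude 78.000° S, longitude 38.000° W.

78.000° S, 38.000° W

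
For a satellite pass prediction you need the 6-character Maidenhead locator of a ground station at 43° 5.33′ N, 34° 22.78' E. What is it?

KN73ec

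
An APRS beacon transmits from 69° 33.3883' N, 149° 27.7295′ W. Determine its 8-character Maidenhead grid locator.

BP59gn43

Add 180° to longitude and 90° to latitude: 30.53784, 159.55647.
Field: 30.53784/20 → 1 → B, 159.55647/10 → 15 → P; chars BP.
Square: 10.53784/2 → 5, 9.55647/1 → 9; chars 59.
Subsquare: 0.53784/0.0833333 → 6 → g, 0.55647/0.0416667 → 13 → n; chars gn.
Extended square: 0.03784/0.00833333 → 4, 0.01480/0.00416667 → 3; chars 43.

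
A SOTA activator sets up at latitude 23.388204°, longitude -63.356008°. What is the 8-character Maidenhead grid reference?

Add 180° to longitude and 90° to latitude: 116.64399, 113.38820.
Field (20°×10°, letters A–R): 116.64399/20 → 5 → F, 113.38820/10 → 11 → L; chars FL.
Square (2°×1°, digits 0–9): 16.64399/2 → 8, 3.38820/1 → 3; chars 83.
Subsquare (5′×2.5′, letters a–x): 0.64399/0.0833333 → 7 → h, 0.38820/0.0416667 → 9 → j; chars hj.
Extended square (30″×15″, digits 0–9): 0.06066/0.00833333 → 7, 0.01320/0.00416667 → 3; chars 73.

FL83hj73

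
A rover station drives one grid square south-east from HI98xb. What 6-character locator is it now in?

II08aa

Longitude subsquare x = 23; +1 → 24, wraps to 0 = a, carry into square.
Longitude square 9; +1 → 10, wraps to 0, carry into field.
Longitude field H = 7; +1 → 8 = I.
Latitude subsquare b = 1; −1 → 0 = a.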